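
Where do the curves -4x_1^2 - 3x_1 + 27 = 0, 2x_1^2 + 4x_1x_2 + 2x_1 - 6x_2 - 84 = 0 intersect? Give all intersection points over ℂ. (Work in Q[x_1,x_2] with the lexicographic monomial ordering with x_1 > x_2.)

{(-3, -4), (9/4, 185/8)}

Compute a lex Gröbner basis by Buchberger's algorithm.
f_1 = -4x_1^2 - 3x_1 + 27, LT = x_1^2.
f_2 = 2x_1^2 + 4x_1x_2 + 2x_1 - 6x_2 - 84, LT = x_1^2.

S(f_1,f_2): lcm = x_1^2. S = -2x_1x_2 - 1/4x_1 + 3x_2 + 141/4.
  leading term x_1x_2: no divisor's leading term divides it; move -2x_1x_2 to the remainder.
  leading term x_1: no divisor's leading term divides it; move -1/4x_1 to the remainder.
  leading term x_2: no divisor's leading term divides it; move 3x_2 to the remainder.
  leading term 1: no divisor's leading term divides it; move 141/4 to the remainder.
  remainder -2x_1x_2 - 1/4x_1 + 3x_2 + 141/4 ≠ 0; add h_3 = -2x_1x_2 - 1/4x_1 + 3x_2 + 141/4 to the basis.

S(f_1,h_3): lcm = x_1^2x_2. S = -1/8x_1^2 + 9/4x_1x_2 + 141/8x_1 - 27/4x_2.
  leading term x_1^2: subtract (1/32)·f_1 from -1/8x_1^2 + 9/4x_1x_2 + 141/8x_1 - 27/4x_2 → 9/4x_1x_2 + 567/32x_1 - 27/4x_2 - 27/32
  leading term x_1x_2: subtract (-9/8)·h_3 from 9/4x_1x_2 + 567/32x_1 - 27/4x_2 - 27/32 → 279/16x_1 - 27/8x_2 + 621/16
  leading term x_1: no divisor's leading term divides it; move 279/16x_1 to the remainder.
  leading term x_2: no divisor's leading term divides it; move -27/8x_2 to the remainder.
  leading term 1: no divisor's leading term divides it; move 621/16 to the remainder.
  remainder 279/16x_1 - 27/8x_2 + 621/16 ≠ 0; add h_4 = 279/16x_1 - 27/8x_2 + 621/16 to the basis.

S(f_2,h_3): lcm = x_1^2x_2. S = -1/8x_1^2 + 2x_1x_2^2 + 5/2x_1x_2 + 141/8x_1 - 3x_2^2 - 42x_2.
  leading term x_1^2: subtract (1/32)·f_1 from -1/8x_1^2 + 2x_1x_2^2 + 5/2x_1x_2 + 141/8x_1 - 3x_2^2 - 42x_2 → 2x_1x_2^2 + 5/2x_1x_2 + 567/32x_1 - 3x_2^2 - 42x_2 - 27/32
  leading term x_1x_2^2: subtract (-x_2)·h_3 from 2x_1x_2^2 + 5/2x_1x_2 + 567/32x_1 - 3x_2^2 - 42x_2 - 27/32 → 9/4x_1x_2 + 567/32x_1 - 27/4x_2 - 27/32
  leading term x_1x_2: subtract (-9/8)·h_3 from 9/4x_1x_2 + 567/32x_1 - 27/4x_2 - 27/32 → 279/16x_1 - 27/8x_2 + 621/16
  leading term x_1: subtract (1)·h_4 from 279/16x_1 - 27/8x_2 + 621/16 → 0
  remainder 0.

S(f_1,h_4): lcm = x_1^2. S = 6/31x_1x_2 - 183/124x_1 - 27/4.
  leading term x_1x_2: subtract (-3/31)·h_3 from 6/31x_1x_2 - 183/124x_1 - 27/4 → -3/2x_1 + 9/31x_2 - 207/62
  leading term x_1: subtract (-8/93)·h_4 from -3/2x_1 + 9/31x_2 - 207/62 → 0
  remainder 0.

S(f_2,h_4): lcm = x_1^2. S = 68/31x_1x_2 - 38/31x_1 - 3x_2 - 42.
  leading term x_1x_2: subtract (-34/31)·h_3 from 68/31x_1x_2 - 38/31x_1 - 3x_2 - 42 → -3/2x_1 + 9/31x_2 - 207/62
  leading term x_1: subtract (-8/93)·h_4 from -3/2x_1 + 9/31x_2 - 207/62 → 0
  remainder 0.

S(h_3,h_4): lcm = x_1x_2. S = 1/8x_1 + 6/31x_2^2 - 231/62x_2 - 141/8.
  leading term x_1: subtract (2/279)·h_4 from 1/8x_1 + 6/31x_2^2 - 231/62x_2 - 141/8 → 6/31x_2^2 - 459/124x_2 - 555/31
  leading term x_2^2: no divisor's leading term divides it; move 6/31x_2^2 to the remainder.
  leading term x_2: no divisor's leading term divides it; move -459/124x_2 to the remainder.
  leading term 1: no divisor's leading term divides it; move -555/31 to the remainder.
  remainder 6/31x_2^2 - 459/124x_2 - 555/31 ≠ 0; add h_5 = 6/31x_2^2 - 459/124x_2 - 555/31 to the basis.

S(f_1,h_5): leading monomials are coprime, so the S-polynomial reduces to 0 (Buchberger's first criterion).
S(f_2,h_5): leading monomials are coprime, so the S-polynomial reduces to 0 (Buchberger's first criterion).
S(h_3,h_5): lcm = x_1x_2^2. S = 77/4x_1x_2 + 185/2x_1 - 3/2x_2^2 - 141/8x_2.
  leading term x_1x_2: subtract (-77/8)·h_3 from 77/4x_1x_2 + 185/2x_1 - 3/2x_2^2 - 141/8x_2 → 2883/32x_1 - 3/2x_2^2 + 45/4x_2 + 10857/32
  leading term x_1: subtract (31/6)·h_4 from 2883/32x_1 - 3/2x_2^2 + 45/4x_2 + 10857/32 → -3/2x_2^2 + 459/16x_2 + 555/4
  leading term x_2^2: subtract (-31/4)·h_5 from -3/2x_2^2 + 459/16x_2 + 555/4 → 0
  remainder 0.

S(h_4,h_5): leading monomials are coprime, so the S-polynomial reduces to 0 (Buchberger's first criterion).
Every S-polynomial of the final basis reduces to 0, so we have a Gröbner basis.
Inter-reduce: drop elements whose leading term is divisible by another's, tail-reduce, and make monic.
Reduced Gröbner basis: {x_1 - 6/31x_2 + 69/31, x_2^2 - 153/8x_2 - 185/2}.

The lex basis is triangular: the last element involves only x_2. Solving x_2^2 - 153/8x_2 - 185/2 = 0 gives x_2 ∈ {-4, 185/8}; substituting each value into the earlier elements determines the remaining variables.
  x_2 = -4: the earlier basis element becomes x_1 + 3 = 0, giving x_1 = -3 — point (-3, -4).
  x_2 = 185/8: the earlier basis element becomes x_1 - 9/4 = 0, giving x_1 = 9/4 — point (9/4, 185/8).
Check: every point annihilates each of the original generators.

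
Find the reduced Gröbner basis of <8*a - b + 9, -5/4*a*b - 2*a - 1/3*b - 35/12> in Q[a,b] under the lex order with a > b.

Buchberger's algorithm terminates because the ascending chain of leading-term ideals stabilizes.

f_1 = 8*a - b + 9, LT = a.
f_2 = -5/4*a*b - 2*a - 1/3*b - 35/12, LT = a*b.

S(f_1,f_2): lcm = a*b. S = -8/5*a - 1/8*b**2 + 103/120*b - 7/3.
  leading term a: subtract (-1/5)·f_1 from -8/5*a - 1/8*b**2 + 103/120*b - 7/3 → -1/8*b**2 + 79/120*b - 8/15
  leading term b**2: no divisor's leading term divides it; move -1/8*b**2 to the remainder.
  leading term b: no divisor's leading term divides it; move 79/120*b to the remainder.
  leading term 1: no divisor's leading term divides it; move -8/15 to the remainder.
  remainder -1/8*b**2 + 79/120*b - 8/15 ≠ 0; add g_3 = -1/8*b**2 + 79/120*b - 8/15 to the basis.

The other S-polynomials (S(f_1,g_3), S(f_2,g_3)) all reduce to 0 modulo the current basis, so we have a Gröbner basis.
Inter-reduce: drop elements whose leading term is divisible by another's, tail-reduce, and make monic.

G = {a - 1/8*b + 9/8, b**2 - 79/15*b + 64/15}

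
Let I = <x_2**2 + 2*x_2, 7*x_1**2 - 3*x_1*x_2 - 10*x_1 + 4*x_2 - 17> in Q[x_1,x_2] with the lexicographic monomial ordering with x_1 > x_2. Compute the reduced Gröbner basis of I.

This is the nonlinear analogue of row-reducing a linear system.

f_1 = x_2**2 + 2*x_2, LT = x_2**2.
f_2 = 7*x_1**2 - 3*x_1*x_2 - 10*x_1 + 4*x_2 - 17, LT = x_1**2.

S(f_1,f_2): leading monomials are coprime, so the S-polynomial reduces to 0 (Buchberger's first criterion).
Every S-polynomial of the final basis reduces to 0, so we have a Gröbner basis.

G = {x_1**2 - 3/7*x_1*x_2 - 10/7*x_1 + 4/7*x_2 - 17/7, x_2**2 + 2*x_2}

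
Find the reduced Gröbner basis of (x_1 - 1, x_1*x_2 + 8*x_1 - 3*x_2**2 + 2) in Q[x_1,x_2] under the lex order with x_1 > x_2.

f_1 = x_1 - 1, LT = x_1.
f_2 = x_1*x_2 + 8*x_1 - 3*x_2**2 + 2, LT = x_1*x_2.

S(f_1,f_2): lcm = x_1*x_2. S = -8*x_1 + 3*x_2**2 - x_2 - 2.
  leading term x_1: subtract (-8)·f_1 from -8*x_1 + 3*x_2**2 - x_2 - 2 → 3*x_2**2 - x_2 - 10
  leading term x_2**2: no divisor's leading term divides it; move 3*x_2**2 to the remainder.
  leading term x_2: no divisor's leading term divides it; move -x_2 to the remainder.
  leading term 1: no divisor's leading term divides it; move -10 to the remainder.
  remainder 3*x_2**2 - x_2 - 10 ≠ 0; add g_3 = 3*x_2**2 - x_2 - 10 to the basis.

The other S-polynomials (S(f_1,g_3), S(f_2,g_3)) all reduce to 0 modulo the current basis, so we have a Gröbner basis.
Inter-reduce: drop elements whose leading term is divisible by another's, tail-reduce, and make monic.

G = {x_1 - 1, x_2**2 - 1/3*x_2 - 10/3}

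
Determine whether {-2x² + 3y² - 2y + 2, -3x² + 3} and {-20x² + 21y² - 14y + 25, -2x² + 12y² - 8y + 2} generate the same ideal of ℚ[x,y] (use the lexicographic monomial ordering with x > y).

No, the ideals differ.

Equality of ideals is decidable: compute both reduced Gröbner bases (unique for the ordering) and check whether they agree.
Buchberger on the first generating set:
f_1 = -2x² + 3y² - 2y + 2, LT = x².
f_2 = -3x² + 3, LT = x².

S(f_1,f_2): lcm = x². S = -3/2y² + y.
  leading term y²: no divisor's leading term divides it; move -3/2y² to the remainder.
  leading term y: no divisor's leading term divides it; move y to the remainder.
  remainder -3/2y² + y ≠ 0; add g_3 = -3/2y² + y to the basis.

The other S-polynomials (S(f_1,g_3), S(f_2,g_3)) all reduce to 0 modulo the current basis, so we have a Gröbner basis.
Inter-reduce: drop elements whose leading term is divisible by another's, tail-reduce, and make monic.
Reduced Gröbner basis: {x² - 1, y² - ⅔y}.

Buchberger on the second generating set:
h_1 = -20x² + 21y² - 14y + 25, LT = x².
h_2 = -2x² + 12y² - 8y + 2, LT = x².

S(h_1,h_2): lcm = x². S = 99/20y² - 33/10y - ¼.
  leading term y²: no divisor's leading term divides it; move 99/20y² to the remainder.
  leading term y: no divisor's leading term divides it; move -33/10y to the remainder.
  leading term 1: no divisor's leading term divides it; move -¼ to the remainder.
  remainder 99/20y² - 33/10y - ¼ ≠ 0; add k_3 = 99/20y² - 33/10y - ¼ to the basis.

The other S-polynomials (S(h_1,k_3), S(h_2,k_3)) all reduce to 0 modulo the current basis, so we have a Gröbner basis.
Inter-reduce: drop elements whose leading term is divisible by another's, tail-reduce, and make monic.
Reduced Gröbner basis: {x² - 43/33, y² - ⅔y - 5/99}.

These differ, so the ideals are not equal.
The choice of monomial ordering does not affect the verdict — as long as both bases are computed under the same ordering, their equality decides ideal equality.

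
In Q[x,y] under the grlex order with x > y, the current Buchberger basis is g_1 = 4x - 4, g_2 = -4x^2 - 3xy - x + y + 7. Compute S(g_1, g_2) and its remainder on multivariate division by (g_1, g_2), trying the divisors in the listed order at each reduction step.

lcm(LM(g_1), LM(g_2)) = x^2.
S = (lcm/LT(g_1))·g_1 − (lcm/LT(g_2))·g_2 = -3/4xy - 5/4x + 1/4y + 7/4.
Reduce S modulo (g_1, g_2) in that order:
  leading term xy: subtract (-3/16y)·g_1 from -3/4xy - 5/4x + 1/4y + 7/4 → -5/4x - 1/2y + 7/4
  leading term x: subtract (-5/16)·g_1 from -5/4x - 1/2y + 7/4 → -1/2y + 1/2
  leading term y: no divisor's leading term divides it; move -1/2y to the remainder.
  leading term 1: no divisor's leading term divides it; move 1/2 to the remainder.
The remainder -1/2y + 1/2 is nonzero, so it would be added as the next basis element.

S(g_1, g_2) = -3/4xy - 5/4x + 1/4y + 7/4; remainder on division = -1/2y + 1/2.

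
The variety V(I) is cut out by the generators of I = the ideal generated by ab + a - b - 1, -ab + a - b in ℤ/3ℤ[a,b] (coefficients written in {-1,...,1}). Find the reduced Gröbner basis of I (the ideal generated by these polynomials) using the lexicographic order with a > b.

G = {a - b + 1, b² - b + 1}

f_1 = ab + a - b - 1, LT = ab.
f_2 = -ab + a - b, LT = ab.

S(f_1,f_2): lcm = ab. S = -a + b - 1.
  reduce S modulo (f_1, f_2):
  remainder -a + b - 1 ≠ 0; add g_3 = -a + b - 1 to the basis.

S(f_1,g_3): lcm = ab. S = a + b² + b - 1.
  reduce S modulo (f_1, f_2, g_3):
  remainder b² - b + 1 ≠ 0; add g_4 = b² - b + 1 to the basis.

The other S-polynomials (S(f_2,g_3), S(f_1,g_4), S(f_2,g_4), S(g_3,g_4)) all reduce to 0 modulo the current basis, so we have a Gröbner basis.
Inter-reduce: drop elements whose leading term is divisible by another's, tail-reduce, and make monic.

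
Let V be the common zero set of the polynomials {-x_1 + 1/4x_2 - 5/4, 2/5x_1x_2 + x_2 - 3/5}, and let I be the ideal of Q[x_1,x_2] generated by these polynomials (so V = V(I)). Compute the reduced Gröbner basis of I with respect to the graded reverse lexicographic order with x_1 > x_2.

G = {x_2^2 + 5x_2 - 6, x_1 - 1/4x_2 + 5/4}

f_1 = -x_1 + 1/4x_2 - 5/4, LT = x_1.
f_2 = 2/5x_1x_2 + x_2 - 3/5, LT = x_1x_2.

S(f_1,f_2): lcm = x_1x_2. S = -1/4x_2^2 - 5/4x_2 + 3/2.
  reduce S modulo (f_1, f_2):
  remainder -1/4x_2^2 - 5/4x_2 + 3/2 ≠ 0; add g_3 = -1/4x_2^2 - 5/4x_2 + 3/2 to the basis.

The other S-polynomials (S(f_1,g_3), S(f_2,g_3)) all reduce to 0 modulo the current basis, so we have a Gröbner basis.
Inter-reduce: drop elements whose leading term is divisible by another's, tail-reduce, and make monic.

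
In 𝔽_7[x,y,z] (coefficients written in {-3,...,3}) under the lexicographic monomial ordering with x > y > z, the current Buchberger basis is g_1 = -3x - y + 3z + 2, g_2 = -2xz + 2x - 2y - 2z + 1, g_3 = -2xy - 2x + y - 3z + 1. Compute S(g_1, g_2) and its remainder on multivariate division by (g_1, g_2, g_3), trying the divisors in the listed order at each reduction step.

lcm(LM(g_1), LM(g_2)) = xz.
S = (lcm/LT(g_1))·g_1 − (lcm/LT(g_2))·g_2 = x - 2yz - y - z² + 3z - 3.
Reduce S modulo (g_1, g_2, g_3) in that order:
  leading term x: subtract (2)·g_1 from x - 2yz - y - z² + 3z - 3 → -2yz + y - z² - 3z
  leading term yz: no divisor's leading term divides it; move -2yz to the remainder.
  leading term y: no divisor's leading term divides it; move y to the remainder.
  leading term z²: no divisor's leading term divides it; move -z² to the remainder.
  leading term z: no divisor's leading term divides it; move -3z to the remainder.
The remainder -2yz + y - z² - 3z is nonzero, so it would be added as the next basis element.

S(g_1, g_2) = x - 2yz - y - z² + 3z - 3; remainder on division = -2yz + y - z² - 3z.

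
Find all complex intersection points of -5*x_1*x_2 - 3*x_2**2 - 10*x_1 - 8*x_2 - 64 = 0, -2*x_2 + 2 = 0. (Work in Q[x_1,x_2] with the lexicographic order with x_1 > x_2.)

Compute a lex Gröbner basis by Buchberger's algorithm.
f_1 = -5*x_1*x_2 - 10*x_1 - 3*x_2**2 - 8*x_2 - 64, LT = x_1*x_2.
f_2 = -2*x_2 + 2, LT = x_2.

S(f_1,f_2): lcm = x_1*x_2. S = 3*x_1 + 3/5*x_2**2 + 8/5*x_2 + 64/5.
  leading term x_1: no divisor's leading term divides it; move 3*x_1 to the remainder.
  leading term x_2**2: subtract (-3/10*x_2)·f_2 from 3/5*x_2**2 + 8/5*x_2 + 64/5 → 11/5*x_2 + 64/5
  leading term x_2: subtract (-11/10)·f_2 from 11/5*x_2 + 64/5 → 15
  leading term 1: no divisor's leading term divides it; move 15 to the remainder.
  remainder 3*x_1 + 15 ≠ 0; add h_3 = 3*x_1 + 15 to the basis.

The other S-polynomials (S(f_1,h_3), S(f_2,h_3)) all reduce to 0 modulo the current basis, so we have a Gröbner basis.
Inter-reduce: drop elements whose leading term is divisible by another's, tail-reduce, and make monic.
Reduced Gröbner basis: {x_1 + 5, x_2 - 1}.

Since the basis is lex-ordered, x_2 - 1 is univariate in x_2. Its roots are {1}. Back-substituting each root into the other basis elements fixes the other coordinates.
  x_2 = 1: the earlier basis element becomes x_1 + 5 = 0, giving x_1 = -5 — point (-5, 1).
Substituting each solution back into the original system confirms all equations vanish.

{(-5, 1)}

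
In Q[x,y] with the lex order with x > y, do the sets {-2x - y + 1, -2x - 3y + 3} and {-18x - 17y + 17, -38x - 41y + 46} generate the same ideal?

Since reduced Gröbner bases are canonical representatives of ideals under a given ordering, it suffices to compute and compare them.
Buchberger on the first generating set:
f_1 = -2x - y + 1, LT = x.
f_2 = -2x - 3y + 3, LT = x.

S(f_1,f_2): lcm = x. S = -y + 1.
  leading term y: no divisor's leading term divides it; move -y to the remainder.
  leading term 1: no divisor's leading term divides it; move 1 to the remainder.
  remainder -y + 1 ≠ 0; add g_3 = -y + 1 to the basis.

The other S-polynomials (S(f_1,g_3), S(f_2,g_3)) all reduce to 0 modulo the current basis, so we have a Gröbner basis.
Inter-reduce: drop elements whose leading term is divisible by another's, tail-reduce, and make monic.
Reduced Gröbner basis: {x, y - 1}.

Buchberger on the second generating set:
h_1 = -18x - 17y + 17, LT = x.
h_2 = -38x - 41y + 46, LT = x.

S(h_1,h_2): lcm = x. S = -23/171y + 91/342.
  leading term y: no divisor's leading term divides it; move -23/171y to the remainder.
  leading term 1: no divisor's leading term divides it; move 91/342 to the remainder.
  remainder -23/171y + 91/342 ≠ 0; add k_3 = -23/171y + 91/342 to the basis.

The other S-polynomials (S(h_1,k_3), S(h_2,k_3)) all reduce to 0 modulo the current basis, so we have a Gröbner basis.
Inter-reduce: drop elements whose leading term is divisible by another's, tail-reduce, and make monic.
Reduced Gröbner basis: {x + 85/92, y - 91/46}.

Since the reduced bases disagree, the two ideals are not the same.

No, the ideals differ.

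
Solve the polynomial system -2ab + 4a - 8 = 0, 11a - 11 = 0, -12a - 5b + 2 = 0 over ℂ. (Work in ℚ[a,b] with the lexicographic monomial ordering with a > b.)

{(1, -2)}

Compute a lex Gröbner basis by Buchberger's algorithm.
f_1 = -2ab + 4a - 8, LT = ab.
f_2 = 11a - 11, LT = a.
f_3 = -12a - 5b + 2, LT = a.

S(f_1,f_2): lcm = ab. S = -2a + b + 4.
  leading term a: subtract (-2/11)·f_2 from -2a + b + 4 → b + 2
  leading term b: no divisor's leading term divides it; move b to the remainder.
  leading term 1: no divisor's leading term divides it; move 2 to the remainder.
  remainder b + 2 ≠ 0; add h_4 = b + 2 to the basis.

The other S-polynomials (S(f_1,f_3), S(f_2,f_3), S(f_1,h_4), S(f_2,h_4), S(f_3,h_4)) all reduce to 0 modulo the current basis, so we have a Gröbner basis.
Inter-reduce: drop elements whose leading term is divisible by another's, tail-reduce, and make monic.
Reduced Gröbner basis: {a - 1, b + 2}.

Elimination: the polynomial b + 2 lies in the elimination ideal for b, so b ∈ {-2}. For each such b, the remaining basis elements (now univariate) give the rest of the solution.
  b = -2: the earlier basis element becomes a - 1 = 0, giving a = 1 — point (1, -2).
Check: every point annihilates each of the original generators.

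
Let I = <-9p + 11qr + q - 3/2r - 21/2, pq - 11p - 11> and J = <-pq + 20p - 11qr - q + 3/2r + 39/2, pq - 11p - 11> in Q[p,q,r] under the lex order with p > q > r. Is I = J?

No, the ideals differ.

Two ideals are equal iff their reduced Gröbner bases coincide (the reduced basis is unique for a fixed ordering).
Buchberger on the first generating set:
f_1 = -9p + 11qr + q - 3/2r - 21/2, LT = p.
f_2 = pq - 11p - 11, LT = pq.

S(f_1,f_2): lcm = pq. S = 11p - 11/9q^2r - 1/9q^2 + 1/6qr + 7/6q + 11.
  leading term p: subtract (-11/9)·f_1 from 11p - 11/9q^2r - 1/9q^2 + 1/6qr + 7/6q + 11 → -11/9q^2r - 1/9q^2 + 245/18qr + 43/18q - 11/6r - 11/6
  leading term q^2r: no divisor's leading term divides it; move -11/9q^2r to the remainder.
  leading term q^2: no divisor's leading term divides it; move -1/9q^2 to the remainder.
  leading term qr: no divisor's leading term divides it; move 245/18qr to the remainder.
  leading term q: no divisor's leading term divides it; move 43/18q to the remainder.
  leading term r: no divisor's leading term divides it; move -11/6r to the remainder.
  leading term 1: no divisor's leading term divides it; move -11/6 to the remainder.
  remainder -11/9q^2r - 1/9q^2 + 245/18qr + 43/18q - 11/6r - 11/6 ≠ 0; add g_3 = -11/9q^2r - 1/9q^2 + 245/18qr + 43/18q - 11/6r - 11/6 to the basis.

The other S-polynomials (S(f_1,g_3), S(f_2,g_3)) all reduce to 0 modulo the current basis, so we have a Gröbner basis.
Inter-reduce: drop elements whose leading term is divisible by another's, tail-reduce, and make monic.
Reduced Gröbner basis: {p - 11/9qr - 1/9q + 1/6r + 7/6, q^2r + 1/11q^2 - 245/22qr - 43/22q + 3/2r + 3/2}.

Buchberger on the second generating set:
h_1 = -pq + 20p - 11qr - q + 3/2r + 39/2, LT = pq.
h_2 = pq - 11p - 11, LT = pq.

S(h_1,h_2): lcm = pq. S = -9p + 11qr + q - 3/2r - 17/2.
  leading term p: no divisor's leading term divides it; move -9p to the remainder.
  leading term qr: no divisor's leading term divides it; move 11qr to the remainder.
  leading term q: no divisor's leading term divides it; move q to the remainder.
  leading term r: no divisor's leading term divides it; move -3/2r to the remainder.
  leading term 1: no divisor's leading term divides it; move -17/2 to the remainder.
  remainder -9p + 11qr + q - 3/2r - 17/2 ≠ 0; add k_3 = -9p + 11qr + q - 3/2r - 17/2 to the basis.

S(h_1,k_3): lcm = pq. S = -20p + 11/9q^2r + 1/9q^2 + 65/6qr + 1/18q - 3/2r - 39/2.
  leading term p: subtract (20/9)·k_3 from -20p + 11/9q^2r + 1/9q^2 + 65/6qr + 1/18q - 3/2r - 39/2 → 11/9q^2r + 1/9q^2 - 245/18qr - 13/6q + 11/6r - 11/18
  leading term q^2r: no divisor's leading term divides it; move 11/9q^2r to the remainder.
  leading term q^2: no divisor's leading term divides it; move 1/9q^2 to the remainder.
  leading term qr: no divisor's leading term divides it; move -245/18qr to the remainder.
  leading term q: no divisor's leading term divides it; move -13/6q to the remainder.
  leading term r: no divisor's leading term divides it; move 11/6r to the remainder.
  leading term 1: no divisor's leading term divides it; move -11/18 to the remainder.
  remainder 11/9q^2r + 1/9q^2 - 245/18qr - 13/6q + 11/6r - 11/18 ≠ 0; add k_4 = 11/9q^2r + 1/9q^2 - 245/18qr - 13/6q + 11/6r - 11/18 to the basis.

The other S-polynomials (S(h_2,k_3), S(h_1,k_4), S(h_2,k_4), S(k_3,k_4)) all reduce to 0 modulo the current basis, so we have a Gröbner basis.
Inter-reduce: drop elements whose leading term is divisible by another's, tail-reduce, and make monic.
Reduced Gröbner basis: {p - 11/9qr - 1/9q + 1/6r + 17/18, q^2r + 1/11q^2 - 245/22qr - 39/22q + 3/2r - 1/2}.

Since the reduced bases disagree, the two ideals are not the same.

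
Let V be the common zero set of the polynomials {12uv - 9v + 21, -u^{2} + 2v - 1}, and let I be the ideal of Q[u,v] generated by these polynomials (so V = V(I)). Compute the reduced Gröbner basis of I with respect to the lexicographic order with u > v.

f_1 = 12uv - 9v + 21, LT = uv.
f_2 = -u^{2} + 2v - 1, LT = u^{2}.

S(f_1,f_2): lcm = u^{2}v. S = -\tfrac{3}{4}uv + \tfrac{7}{4}u + 2v^{2} - v.
  reduce S modulo (f_1, f_2):
  remainder \tfrac{7}{4}u + 2v^{2} - \tfrac{25}{16}v + \tfrac{21}{16} ≠ 0; add g_3 = \tfrac{7}{4}u + 2v^{2} - \tfrac{25}{16}v + \tfrac{21}{16} to the basis.

S(f_1,g_3): lcm = uv. S = -\tfrac{8}{7}v^{3} + \tfrac{25}{28}v^{2} - \tfrac{3}{2}v + \tfrac{7}{4}.
  reduce S modulo (f_1, f_2, g_3):
  remainder -\tfrac{8}{7}v^{3} + \tfrac{25}{28}v^{2} - \tfrac{3}{2}v + \tfrac{7}{4} ≠ 0; add g_4 = -\tfrac{8}{7}v^{3} + \tfrac{25}{28}v^{2} - \tfrac{3}{2}v + \tfrac{7}{4} to the basis.

The other S-polynomials (S(f_2,g_3), S(f_1,g_4), S(f_2,g_4), S(g_3,g_4)) all reduce to 0 modulo the current basis, so we have a Gröbner basis.
Inter-reduce: drop elements whose leading term is divisible by another's, tail-reduce, and make monic.

G = {u + \tfrac{8}{7}v^{2} - \tfrac{25}{28}v + \tfrac{3}{4}, v^{3} - \tfrac{25}{32}v^{2} + \tfrac{21}{16}v - \tfrac{49}{32}}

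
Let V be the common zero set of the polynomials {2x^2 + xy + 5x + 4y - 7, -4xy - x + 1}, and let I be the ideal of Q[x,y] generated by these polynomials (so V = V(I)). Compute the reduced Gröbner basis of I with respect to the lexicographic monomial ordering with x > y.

G = {x + 8y^2 - 23/2y - 1, y^3 - 19/16y^2 - 31/64y}

f_1 = 2x^2 + xy + 5x + 4y - 7, LT = x^2.
f_2 = -4xy - x + 1, LT = xy.

S(f_1,f_2): lcm = x^2y. S = -1/4x^2 + 1/2xy^2 + 5/2xy + 1/4x + 2y^2 - 7/2y.
  leading term x^2: subtract (-1/8)·f_1 from -1/4x^2 + 1/2xy^2 + 5/2xy + 1/4x + 2y^2 - 7/2y → 1/2xy^2 + 21/8xy + 7/8x + 2y^2 - 3y - 7/8
  leading term xy^2: subtract (-1/8y)·f_2 from 1/2xy^2 + 21/8xy + 7/8x + 2y^2 - 3y - 7/8 → 5/2xy + 7/8x + 2y^2 - 23/8y - 7/8
  leading term xy: subtract (-5/8)·f_2 from 5/2xy + 7/8x + 2y^2 - 23/8y - 7/8 → 1/4x + 2y^2 - 23/8y - 1/4
  leading term x: no divisor's leading term divides it; move 1/4x to the remainder.
  leading term y^2: no divisor's leading term divides it; move 2y^2 to the remainder.
  leading term y: no divisor's leading term divides it; move -23/8y to the remainder.
  leading term 1: no divisor's leading term divides it; move -1/4 to the remainder.
  remainder 1/4x + 2y^2 - 23/8y - 1/4 ≠ 0; add g_3 = 1/4x + 2y^2 - 23/8y - 1/4 to the basis.

S(f_2,g_3): lcm = xy. S = 1/4x - 8y^3 + 23/2y^2 + y - 1/4.
  leading term x: subtract (1)·g_3 from 1/4x - 8y^3 + 23/2y^2 + y - 1/4 → -8y^3 + 19/2y^2 + 31/8y
  leading term y^3: no divisor's leading term divides it; move -8y^3 to the remainder.
  leading term y^2: no divisor's leading term divides it; move 19/2y^2 to the remainder.
  leading term y: no divisor's leading term divides it; move 31/8y to the remainder.
  remainder -8y^3 + 19/2y^2 + 31/8y ≠ 0; add g_4 = -8y^3 + 19/2y^2 + 31/8y to the basis.

The other S-polynomials (S(f_1,g_3), S(f_1,g_4), S(f_2,g_4), S(g_3,g_4)) all reduce to 0 modulo the current basis, so we have a Gröbner basis.
Inter-reduce: drop elements whose leading term is divisible by another's, tail-reduce, and make monic.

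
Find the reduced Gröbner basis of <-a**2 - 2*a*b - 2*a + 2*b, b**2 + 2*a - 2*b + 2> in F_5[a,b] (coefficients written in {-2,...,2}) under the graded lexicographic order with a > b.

G = {a**2 + 2*a*b + 2*a - 2*b, b**2 + 2*a - 2*b + 2}

f_1 = -a**2 - 2*a*b - 2*a + 2*b, LT = a**2.
f_2 = b**2 + 2*a - 2*b + 2, LT = b**2.

The S-polynomials (S(f_1,f_2)) all reduce to 0 modulo the current basis, so we have a Gröbner basis.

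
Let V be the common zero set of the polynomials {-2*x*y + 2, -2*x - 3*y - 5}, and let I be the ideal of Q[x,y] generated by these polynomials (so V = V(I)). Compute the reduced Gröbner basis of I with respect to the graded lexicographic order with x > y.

G = {y**2 + 5/3*y + 2/3, x + 3/2*y + 5/2}

f_1 = -2*x*y + 2, LT = x*y.
f_2 = -2*x - 3*y - 5, LT = x.

S(f_1,f_2): lcm = x*y. S = -3/2*y**2 - 5/2*y - 1.
  leading term y**2: no divisor's leading term divides it; move -3/2*y**2 to the remainder.
  leading term y: no divisor's leading term divides it; move -5/2*y to the remainder.
  leading term 1: no divisor's leading term divides it; move -1 to the remainder.
  remainder -3/2*y**2 - 5/2*y - 1 ≠ 0; add g_3 = -3/2*y**2 - 5/2*y - 1 to the basis.

The other S-polynomials (S(f_1,g_3), S(f_2,g_3)) all reduce to 0 modulo the current basis, so we have a Gröbner basis.
Inter-reduce: drop elements whose leading term is divisible by another's, tail-reduce, and make monic.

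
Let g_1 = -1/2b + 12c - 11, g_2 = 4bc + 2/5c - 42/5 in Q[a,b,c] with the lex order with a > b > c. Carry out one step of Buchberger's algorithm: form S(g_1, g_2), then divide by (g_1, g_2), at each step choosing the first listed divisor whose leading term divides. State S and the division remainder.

lcm(LM(g_1), LM(g_2)) = bc.
S = (lcm/LT(g_1))·g_1 − (lcm/LT(g_2))·g_2 = -24c^2 + 219/10c + 21/10.
Reduce S modulo (g_1, g_2) in that order:
  leading term c^2: no divisor's leading term divides it; move -24c^2 to the remainder.
  leading term c: no divisor's leading term divides it; move 219/10c to the remainder.
  leading term 1: no divisor's leading term divides it; move 21/10 to the remainder.
The remainder -24c^2 + 219/10c + 21/10 is nonzero, so it would be added as the next basis element.

S(g_1, g_2) = -24c^2 + 219/10c + 21/10; remainder on division = -24c^2 + 219/10c + 21/10.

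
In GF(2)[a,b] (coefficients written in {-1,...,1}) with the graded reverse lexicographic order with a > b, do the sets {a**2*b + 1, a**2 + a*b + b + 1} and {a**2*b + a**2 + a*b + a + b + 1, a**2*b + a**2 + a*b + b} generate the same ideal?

No, the ideals differ.

For a fixed monomial order, each ideal has a unique reduced Gröbner basis; comparing bases decides equality.
Buchberger on the first generating set:
f_1 = a**2*b + 1, LT = a**2*b.
f_2 = a**2 + a*b + b + 1, LT = a**2.

S(f_1,f_2): lcm = a**2*b. S = a*b**2 + b**2 + b + 1.
  reduce S modulo (f_1, f_2):
  remainder a*b**2 + b**2 + b + 1 ≠ 0; add g_3 = a*b**2 + b**2 + b + 1 to the basis.

S(f_1,g_3): lcm = a**2*b**2. S = a*b**2 + a*b + a + b.
  reduce S modulo (f_1, f_2, g_3):
  remainder a*b + b**2 + a + 1 ≠ 0; add g_4 = a*b + b**2 + a + 1 to the basis.

S(g_3,g_4): lcm = a*b**2. S = b**3 + a*b + b**2 + 1.
  reduce S modulo (f_1, f_2, g_3, g_4):
  remainder b**3 + a ≠ 0; add g_5 = b**3 + a to the basis.

The other S-polynomials (S(f_2,g_3), S(f_1,g_4), S(f_2,g_4), S(f_1,g_5), S(f_2,g_5), S(g_3,g_5), S(g_4,g_5)) all reduce to 0 modulo the current basis, so we have a Gröbner basis.
Inter-reduce: drop elements whose leading term is divisible by another's, tail-reduce, and make monic.
Reduced Gröbner basis: {b**3 + a, a**2 + b**2 + a + b, a*b + b**2 + a + 1}.

Buchberger on the second generating set:
h_1 = a**2*b + a**2 + a*b + a + b + 1, LT = a**2*b.
h_2 = a**2*b + a**2 + a*b + b, LT = a**2*b.

S(h_1,h_2): lcm = a**2*b. S = a + 1.
  reduce S modulo (h_1, h_2):
  remainder a + 1 ≠ 0; add k_3 = a + 1 to the basis.

S(h_1,k_3): lcm = a**2*b. S = a**2 + a + b + 1.
  reduce S modulo (h_1, h_2, k_3):
  remainder b + 1 ≠ 0; add k_4 = b + 1 to the basis.

The other S-polynomials (S(h_2,k_3), S(h_1,k_4), S(h_2,k_4), S(k_3,k_4)) all reduce to 0 modulo the current basis, so we have a Gröbner basis.
Inter-reduce: drop elements whose leading term is divisible by another's, tail-reduce, and make monic.
Reduced Gröbner basis: {a + 1, b + 1}.

Since the reduced bases disagree, the two ideals are not the same.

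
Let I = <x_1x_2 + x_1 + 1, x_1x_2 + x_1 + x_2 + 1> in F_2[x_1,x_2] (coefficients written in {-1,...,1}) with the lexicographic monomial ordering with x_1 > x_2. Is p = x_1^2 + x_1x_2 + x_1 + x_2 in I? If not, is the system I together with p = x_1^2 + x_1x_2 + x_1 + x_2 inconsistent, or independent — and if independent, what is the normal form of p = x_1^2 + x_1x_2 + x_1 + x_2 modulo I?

First compute the reduced Gröbner basis of I by Buchberger's algorithm.
f_1 = x_1x_2 + x_1 + 1, LT = x_1x_2.
f_2 = x_1x_2 + x_1 + x_2 + 1, LT = x_1x_2.

S(f_1,f_2): lcm = x_1x_2. S = x_2.
  reduce S modulo (f_1, f_2):
  remainder x_2 ≠ 0; add h_3 = x_2 to the basis.

S(f_1,h_3): lcm = x_1x_2. S = x_1 + 1.
  reduce S modulo (f_1, f_2, h_3):
  remainder x_1 + 1 ≠ 0; add h_4 = x_1 + 1 to the basis.

The other S-polynomials (S(f_2,h_3), S(f_1,h_4), S(f_2,h_4), S(h_3,h_4)) all reduce to 0 modulo the current basis, so we have a Gröbner basis.
Inter-reduce: drop elements whose leading term is divisible by another's, tail-reduce, and make monic.
Reduced Gröbner basis: {x_1 + 1, x_2}.
Label its elements g_1 = x_1 + 1, g_2 = x_2.

Reduce p = x_1^2 + x_1x_2 + x_1 + x_2 modulo G:
  leading term x_1^2: subtract (x_1)·g_1 from x_1^2 + x_1x_2 + x_1 + x_2 → x_1x_2 + x_2
  leading term x_1x_2: subtract (x_2)·g_1 from x_1x_2 + x_2 → 0
  normal form = 0.
Since the normal form is 0, p ∈ I.

x_1^2 + x_1x_2 + x_1 + x_2 lies in I (it reduces to 0).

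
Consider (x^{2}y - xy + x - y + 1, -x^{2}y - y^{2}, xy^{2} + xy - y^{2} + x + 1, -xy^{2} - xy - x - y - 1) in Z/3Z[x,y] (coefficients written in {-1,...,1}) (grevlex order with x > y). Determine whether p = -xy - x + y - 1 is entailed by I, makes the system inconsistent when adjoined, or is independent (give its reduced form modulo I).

-xy - x + y - 1 lies in I (it reduces to 0).

First compute the reduced Gröbner basis of I by Buchberger's algorithm.
f_1 = x^{2}y - xy + x - y + 1, LT = x^{2}y.
f_2 = -x^{2}y - y^{2}, LT = x^{2}y.
f_3 = xy^{2} + xy - y^{2} + x + 1, LT = xy^{2}.
f_4 = -xy^{2} - xy - x - y - 1, LT = xy^{2}.

S(f_1,f_2): lcm = x^{2}y. S = -xy - y^{2} + x - y + 1.
  leading term xy: no divisor's leading term divides it; move -xy to the remainder.
  leading term y^{2}: no divisor's leading term divides it; move -y^{2} to the remainder.
  leading term x: no divisor's leading term divides it; move x to the remainder.
  leading term y: no divisor's leading term divides it; move -y to the remainder.
  leading term 1: no divisor's leading term divides it; move 1 to the remainder.
  remainder -xy - y^{2} + x - y + 1 ≠ 0; add h_5 = -xy - y^{2} + x - y + 1 to the basis.

S(f_1,f_3): lcm = x^{2}y^{2}. S = -x^{2}y - x^{2} + xy - y^{2} - x + y.
  leading term x^{2}y: subtract (-1)·f_1 from -x^{2}y - x^{2} + xy - y^{2} - x + y → -x^{2} - y^{2} + 1
  leading term x^{2}: no divisor's leading term divides it; move -x^{2} to the remainder.
  leading term y^{2}: no divisor's leading term divides it; move -y^{2} to the remainder.
  leading term 1: no divisor's leading term divides it; move 1 to the remainder.
  remainder -x^{2} - y^{2} + 1 ≠ 0; add h_6 = -x^{2} - y^{2} + 1 to the basis.

S(f_1,f_4): lcm = x^{2}y^{2}. S = -x^{2}y - xy^{2} - x^{2} - y^{2} - x + y.
  leading term x^{2}y: subtract (-1)·f_1 from -x^{2}y - xy^{2} - x^{2} - y^{2} - x + y → -xy^{2} - x^{2} - xy - y^{2} + 1
  leading term xy^{2}: subtract (-1)·f_3 from -xy^{2} - x^{2} - xy - y^{2} + 1 → -x^{2} + y^{2} + x - 1
  leading term x^{2}: subtract (1)·h_6 from -x^{2} + y^{2} + x - 1 → -y^{2} + x + 1
  leading term y^{2}: no divisor's leading term divides it; move -y^{2} to the remainder.
  leading term x: no divisor's leading term divides it; move x to the remainder.
  leading term 1: no divisor's leading term divides it; move 1 to the remainder.
  remainder -y^{2} + x + 1 ≠ 0; add h_7 = -y^{2} + x + 1 to the basis.

S(f_2,f_3): lcm = x^{2}y^{2}. S = -x^{2}y + xy^{2} + y^{3} - x^{2} - x.
  leading term x^{2}y: subtract (-1)·f_1 from -x^{2}y + xy^{2} + y^{3} - x^{2} - x → xy^{2} + y^{3} - x^{2} - xy - y + 1
  leading term xy^{2}: subtract (1)·f_3 from xy^{2} + y^{3} - x^{2} - xy - y + 1 → y^{3} - x^{2} + xy + y^{2} - x - y
  leading term y^{3}: subtract (-y)·h_7 from y^{3} - x^{2} + xy + y^{2} - x - y → -x^{2} - xy + y^{2} - x
  leading term x^{2}: subtract (1)·h_6 from -x^{2} - xy + y^{2} - x → -xy - y^{2} - x - 1
  leading term xy: subtract (1)·h_5 from -xy - y^{2} - x - 1 → x + y + 1
  leading term x: no divisor's leading term divides it; move x to the remainder.
  leading term y: no divisor's leading term divides it; move y to the remainder.
  leading term 1: no divisor's leading term divides it; move 1 to the remainder.
  remainder x + y + 1 ≠ 0; add h_8 = x + y + 1 to the basis.

S(f_1,h_5): lcm = x^{2}y. S = -xy^{2} + x^{2} + xy - x - y + 1.
  leading term xy^{2}: subtract (-1)·f_3 from -xy^{2} + x^{2} + xy - x - y + 1 → x^{2} - xy - y^{2} - y - 1
  leading term x^{2}: subtract (-1)·h_6 from x^{2} - xy - y^{2} - y - 1 → -xy + y^{2} - y
  leading term xy: subtract (1)·h_5 from -xy + y^{2} - y → -y^{2} - x - 1
  leading term y^{2}: subtract (1)·h_7 from -y^{2} - x - 1 → x + 1
  leading term x: subtract (1)·h_8 from x + 1 → -y
  leading term y: no divisor's leading term divides it; move -y to the remainder.
  remainder -y ≠ 0; add h_9 = -y to the basis.

The other S-polynomials (S(f_2,f_4), S(f_3,f_4), S(f_2,h_5), S(f_3,h_5), S(f_4,h_5), S(f_1,h_6), S(f_2,h_6), S(f_3,h_6), S(f_4,h_6), S(h_5,h_6), S(f_1,h_7), S(f_2,h_7), S(f_3,h_7), S(f_4,h_7), S(h_5,h_7), S(h_6,h_7), S(f_1,h_8), S(f_2,h_8), S(f_3,h_8), S(f_4,h_8), S(h_5,h_8), S(h_6,h_8), S(h_7,h_8), S(f_1,h_9), S(f_2,h_9), S(f_3,h_9), S(f_4,h_9), S(h_5,h_9), S(h_6,h_9), S(h_7,h_9), S(h_8,h_9)) all reduce to 0 modulo the current basis, so we have a Gröbner basis.
Inter-reduce: drop elements whose leading term is divisible by another's, tail-reduce, and make monic.
Reduced Gröbner basis: {x + 1, y}.
Label its elements g_1 = x + 1, g_2 = y.

Reduce p = -xy - x + y - 1 modulo G:
  leading term xy: subtract (-y)·g_1 from -xy - x + y - 1 → -x - y - 1
  leading term x: subtract (-1)·g_1 from -x - y - 1 → -y
  leading term y: subtract (-1)·g_2 from -y → 0
  normal form = 0.
Since the normal form is 0, p ∈ I.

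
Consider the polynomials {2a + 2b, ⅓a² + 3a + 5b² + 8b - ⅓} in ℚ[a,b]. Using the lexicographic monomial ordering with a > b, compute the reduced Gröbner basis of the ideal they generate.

f_1 = 2a + 2b, LT = a.
f_2 = ⅓a² + 3a + 5b² + 8b - ⅓, LT = a².

S(f_1,f_2): lcm = a². S = ab - 9a - 15b² - 24b + 1.
  leading term ab: subtract (½b)·f_1 from ab - 9a - 15b² - 24b + 1 → -9a - 16b² - 24b + 1
  leading term a: subtract (-9/2)·f_1 from -9a - 16b² - 24b + 1 → -16b² - 15b + 1
  leading term b²: no divisor's leading term divides it; move -16b² to the remainder.
  leading term b: no divisor's leading term divides it; move -15b to the remainder.
  leading term 1: no divisor's leading term divides it; move 1 to the remainder.
  remainder -16b² - 15b + 1 ≠ 0; add g_3 = -16b² - 15b + 1 to the basis.

S(f_1,g_3): leading monomials are coprime, so the S-polynomial reduces to 0 (Buchberger's first criterion).
S(f_2,g_3): leading monomials are coprime, so the S-polynomial reduces to 0 (Buchberger's first criterion).
Every S-polynomial of the final basis reduces to 0, so we have a Gröbner basis.
Inter-reduce: drop elements whose leading term is divisible by another's, tail-reduce, and make monic.

G = {a + b, b² + 15/16b - 1/16}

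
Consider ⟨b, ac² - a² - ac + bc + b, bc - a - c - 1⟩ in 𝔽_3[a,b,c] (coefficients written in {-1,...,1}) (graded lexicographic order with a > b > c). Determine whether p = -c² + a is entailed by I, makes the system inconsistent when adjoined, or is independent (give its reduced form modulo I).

First compute the reduced Gröbner basis of I by Buchberger's algorithm.
f_1 = b, LT = b.
f_2 = ac² - a² - ac + bc + b, LT = ac².
f_3 = bc - a - c - 1, LT = bc.

S(f_1,f_3): lcm = bc. S = a + c + 1.
  reduce S modulo (f_1, f_2, f_3):
  remainder a + c + 1 ≠ 0; add h_4 = a + c + 1 to the basis.

S(f_2,h_4): lcm = ac². S = -c³ - a² - ac + bc - c² + b.
  reduce S modulo (f_1, f_2, f_3, h_4):
  remainder -c³ - c² - c - 1 ≠ 0; add h_5 = -c³ - c² - c - 1 to the basis.

The other S-polynomials (S(f_1,f_2), S(f_2,f_3), S(f_1,h_4), S(f_3,h_4), S(f_1,h_5), S(f_2,h_5), S(f_3,h_5), S(h_4,h_5)) all reduce to 0 modulo the current basis, so we have a Gröbner basis.
Inter-reduce: drop elements whose leading term is divisible by another's, tail-reduce, and make monic.
Reduced Gröbner basis: {c³ + c² + c + 1, a + c + 1, b}.
Label its elements g_1 = c³ + c² + c + 1, g_2 = a + c + 1, g_3 = b.

Reduce p = -c² + a modulo G:
  leading term c²: no divisor's leading term divides it; move -c² to the remainder.
  leading term a: subtract (1)·g_2 from a → -c - 1
  leading term c: no divisor's leading term divides it; move -c to the remainder.
  leading term 1: no divisor's leading term divides it; move -1 to the remainder.
  normal form = -c² - c - 1.
The normal form is nonzero, so p ∉ I. Since p minus its normal form lies in I, I + (p) = I + (r) where r = -c² - c - 1; decide whether this ideal is the whole ring.
Run Buchberger on G together with r (pairs among the g_i already reduce to 0 since G is a Gröbner basis):
g_1 = c³ + c² + c + 1, LT = c³.
g_2 = a + c + 1, LT = a.
g_3 = b, LT = b.
r = -c² - c - 1, LT = c².

S(g_1,r): lcm = c³. S = 1.
  reduce S modulo (g_1, g_2, g_3, r):
  remainder 1 ≠ 0; add m_5 = 1 to the basis.

The other S-polynomials (S(g_1,g_2), S(g_1,g_3), S(g_2,g_3), S(g_2,r), S(g_3,r), S(g_1,m_5), S(g_2,m_5), S(g_3,m_5), S(r,m_5)) all reduce to 0 modulo the current basis, so we have a Gröbner basis.
Inter-reduce: drop elements whose leading term is divisible by another's, tail-reduce, and make monic.
Reduced Gröbner basis: {1}.
The reduced Gröbner basis of I + (p) is {1}: the ideal is the whole ring, so the enlarged system has no common solution — adjoining p is inconsistent.

Adjoining -c² + a makes the ideal the whole ring: the system is inconsistent.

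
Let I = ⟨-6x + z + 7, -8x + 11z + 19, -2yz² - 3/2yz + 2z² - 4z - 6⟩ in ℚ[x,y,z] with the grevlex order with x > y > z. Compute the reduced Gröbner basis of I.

f_1 = -6x + z + 7, LT = x.
f_2 = -8x + 11z + 19, LT = x.
f_3 = -2yz² - 3/2yz + 2z² - 4z - 6, LT = yz².

S(f_1,f_2): lcm = x. S = 29/24z + 29/24.
  leading term z: no divisor's leading term divides it; move 29/24z to the remainder.
  leading term 1: no divisor's leading term divides it; move 29/24 to the remainder.
  remainder 29/24z + 29/24 ≠ 0; add g_4 = 29/24z + 29/24 to the basis.

S(f_3,g_4): lcm = yz². S = -¼yz - z² + 2z + 3.
  leading term yz: subtract (-6/29y)·g_4 from -¼yz - z² + 2z + 3 → -z² + ¼y + 2z + 3
  leading term z²: subtract (-24/29z)·g_4 from -z² + ¼y + 2z + 3 → ¼y + 3z + 3
  leading term y: no divisor's leading term divides it; move ¼y to the remainder.
  leading term z: subtract (72/29)·g_4 from 3z + 3 → 0
  remainder ¼y ≠ 0; add g_5 = ¼y to the basis.

The other S-polynomials (S(f_1,f_3), S(f_2,f_3), S(f_1,g_4), S(f_2,g_4), S(f_1,g_5), S(f_2,g_5), S(f_3,g_5), S(g_4,g_5)) all reduce to 0 modulo the current basis, so we have a Gröbner basis.
Inter-reduce: drop elements whose leading term is divisible by another's, tail-reduce, and make monic.

G = {x - 1, y, z + 1}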